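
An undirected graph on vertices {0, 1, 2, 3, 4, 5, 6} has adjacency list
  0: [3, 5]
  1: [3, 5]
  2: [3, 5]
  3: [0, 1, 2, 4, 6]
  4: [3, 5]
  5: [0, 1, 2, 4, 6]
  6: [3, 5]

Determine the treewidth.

A width-2 tree decomposition is:
Bags: B1 = {1, 3, 5}  B2 = {0, 3, 5}  B3 = {2, 3, 5}  B4 = {3, 5, 6}  B5 = {3, 4, 5}
Tree: B1–B2, B2–B3, B3–B4, B4–B5
Every bag has size at most 3, so the width is 3 − 1 = 2 and tw(G) ≤ 2. The edges 3–1–5–0–3 form a cycle, so G is not a tree and its treewidth is at least 2. Combining the bounds, tw(G) = 2.

2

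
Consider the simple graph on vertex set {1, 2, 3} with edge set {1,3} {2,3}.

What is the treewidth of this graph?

1

A width-1 tree decomposition is:
Bags: B1 = {2, 3}  B2 = {1, 3}
Tree: B1–B2
The largest bag has 2 vertices, giving width 1; this decomposition certifies tw(G) ≤ 1. Since G has at least one edge (e.g. 2–3), it is not an edgeless graph, so tw(G) ≥ 1. Hence tw(G) = 1 exactly.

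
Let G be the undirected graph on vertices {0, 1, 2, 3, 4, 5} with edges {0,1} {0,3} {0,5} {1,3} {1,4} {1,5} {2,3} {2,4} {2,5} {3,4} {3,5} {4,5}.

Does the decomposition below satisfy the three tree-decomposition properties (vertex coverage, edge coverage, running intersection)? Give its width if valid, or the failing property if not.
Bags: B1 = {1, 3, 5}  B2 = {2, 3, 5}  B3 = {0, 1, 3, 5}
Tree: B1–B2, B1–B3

No — vertex 4 appears in no bag.

A tree decomposition must satisfy three properties: every vertex lies in some bag; for every edge, both endpoints lie together in some bag; and for every vertex, the bags containing it form a connected subtree. Here vertex 4 appears in no bag, so the decomposition is invalid.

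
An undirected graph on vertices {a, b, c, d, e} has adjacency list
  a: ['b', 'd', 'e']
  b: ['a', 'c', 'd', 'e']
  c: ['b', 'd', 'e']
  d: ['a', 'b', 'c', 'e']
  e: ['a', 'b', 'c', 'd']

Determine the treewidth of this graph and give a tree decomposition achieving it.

Every bag has size at most 4, so the width is 4 − 1 = 3 and tw(G) ≤ 3. For the lower bound, the 4 vertices {b, c, d, e} are pairwise adjacent, and any tree decomposition puts a clique entirely inside one bag — forcing width ≥ 3. The upper and lower bounds meet at 3, so that is the treewidth.

Treewidth 3.
One such decomposition:
Bags: B1 = {b, c, d, e}  B2 = {a, b, d, e}
Tree: B1–B2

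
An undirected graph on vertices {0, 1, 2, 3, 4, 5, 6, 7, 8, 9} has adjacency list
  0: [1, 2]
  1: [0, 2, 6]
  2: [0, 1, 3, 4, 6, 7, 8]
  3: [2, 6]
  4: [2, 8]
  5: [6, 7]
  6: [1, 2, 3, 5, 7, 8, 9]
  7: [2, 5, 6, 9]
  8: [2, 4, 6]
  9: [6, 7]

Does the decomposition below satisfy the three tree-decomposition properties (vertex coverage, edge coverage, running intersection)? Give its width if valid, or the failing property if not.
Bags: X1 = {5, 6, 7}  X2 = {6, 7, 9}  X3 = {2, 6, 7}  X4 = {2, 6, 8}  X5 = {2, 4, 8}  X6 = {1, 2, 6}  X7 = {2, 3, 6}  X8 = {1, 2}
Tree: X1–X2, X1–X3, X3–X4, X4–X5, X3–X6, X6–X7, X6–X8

No — vertex 0 appears in no bag.

A tree decomposition must satisfy three properties: every vertex lies in some bag; for every edge, both endpoints lie together in some bag; and for every vertex, the bags containing it form a connected subtree. Here vertex 0 appears in no bag, so the decomposition is invalid.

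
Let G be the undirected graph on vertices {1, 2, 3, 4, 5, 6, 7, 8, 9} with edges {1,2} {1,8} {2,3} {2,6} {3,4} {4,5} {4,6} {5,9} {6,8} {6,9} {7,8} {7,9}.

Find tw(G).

A width-3 tree decomposition is:
Bags: B1 = {1, 2, 7, 8}  B2 = {2, 6, 7, 8}  B3 = {2, 6, 7, 9}  B4 = {2, 3, 6, 9}  B5 = {3, 4, 6, 9}  B6 = {3, 4, 5, 9}
Tree: B1–B2, B2–B3, B3–B4, B4–B5, B5–B6
Each bag holds 4 vertices, so the decomposition has width 3, which upper-bounds the treewidth. For the lower bound: the 4 vertex sets {1,7,8}, {2}, {6}, {3,4,5,9} are disjoint, each induces a connected subgraph, and every pair is joined by at least one edge of G. Contracting each set to a single vertex therefore yields K_{4} as a minor, and since treewidth is minor-monotone, tw(G) ≥ tw(K_{4}) = 3. Combining the bounds, tw(G) = 3.

3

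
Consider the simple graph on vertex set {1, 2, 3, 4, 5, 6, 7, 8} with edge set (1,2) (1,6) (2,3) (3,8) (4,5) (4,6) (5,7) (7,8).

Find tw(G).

A width-2 tree decomposition is:
Bags: B1 = {5, 7, 8}  B2 = {4, 5, 8}  B3 = {4, 6, 8}  B4 = {1, 6, 8}  B5 = {1, 2, 8}  B6 = {2, 3, 8}
Tree: B1–B2, B2–B3, B3–B4, B4–B5, B5–B6
The largest bag has 3 vertices, giving width 2; this decomposition certifies tw(G) ≤ 2. Since 8–7–5–4–6–1–2–3–8 is a cycle in G, G is not acyclic. Forests are exactly the graphs of treewidth ≤ 1, so tw(G) ≥ 2. Therefore the treewidth is 2.

2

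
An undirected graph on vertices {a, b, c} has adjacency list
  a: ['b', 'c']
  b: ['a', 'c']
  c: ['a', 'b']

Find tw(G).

A width-2 tree decomposition is:
Bags: B1 = {a, b, c}
Tree: (single bag)
A single bag containing all 3 vertices is trivially a valid decomposition of width 2. Conversely, {a, b, c} is a clique of size 3, and the vertices of any clique must share a bag in every tree decomposition; so some bag has ≥ 3 vertices and tw(G) ≥ 2. Therefore the treewidth is 2.

2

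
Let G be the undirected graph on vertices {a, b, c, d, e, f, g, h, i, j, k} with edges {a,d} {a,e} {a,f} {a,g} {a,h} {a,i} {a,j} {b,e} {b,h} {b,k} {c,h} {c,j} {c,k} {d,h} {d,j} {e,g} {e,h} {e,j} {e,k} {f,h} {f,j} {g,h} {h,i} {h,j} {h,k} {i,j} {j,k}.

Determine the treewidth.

3

A width-3 tree decomposition is:
Bags: B1 = {a, e, h, j}  B2 = {e, h, j, k}  B3 = {a, e, g, h}  B4 = {a, f, h, j}  B5 = {a, d, h, j}  B6 = {c, h, j, k}  B7 = {b, e, h, k}  B8 = {a, h, i, j}
Tree: B1–B2, B1–B3, B1–B4, B1–B5, B2–B6, B2–B7, B4–B8
Every bag has size at most 4, so the width is 4 − 1 = 3 and tw(G) ≤ 3. For the lower bound, the 4 vertices {a, e, g, h} are pairwise adjacent, and any tree decomposition puts a clique entirely inside one bag — forcing width ≥ 3. Hence tw(G) = 3 exactly.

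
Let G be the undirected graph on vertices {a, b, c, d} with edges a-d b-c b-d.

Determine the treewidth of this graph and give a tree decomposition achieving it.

Treewidth 1.
One such decomposition:
Bags: B1 = {b, d}  B2 = {a, d}  B3 = {b, c}
Tree: B1–B2, B1–B3

Every bag has size at most 2, so the width is 2 − 1 = 1 and tw(G) ≤ 1. Since G has at least one edge (e.g. d–b), it is not an edgeless graph, so tw(G) ≥ 1. Hence tw(G) = 1 exactly.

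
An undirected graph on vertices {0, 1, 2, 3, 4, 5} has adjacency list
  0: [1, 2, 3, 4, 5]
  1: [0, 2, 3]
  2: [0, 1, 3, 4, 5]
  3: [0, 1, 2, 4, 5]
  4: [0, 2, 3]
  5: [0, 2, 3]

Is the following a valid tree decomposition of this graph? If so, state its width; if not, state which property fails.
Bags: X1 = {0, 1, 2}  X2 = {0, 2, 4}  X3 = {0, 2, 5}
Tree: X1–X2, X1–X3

A tree decomposition must satisfy three properties: every vertex lies in some bag; for every edge, both endpoints lie together in some bag; and for every vertex, the bags containing it form a connected subtree. Here vertex 3 appears in no bag, so the decomposition is invalid.

No — vertex 3 appears in no bag.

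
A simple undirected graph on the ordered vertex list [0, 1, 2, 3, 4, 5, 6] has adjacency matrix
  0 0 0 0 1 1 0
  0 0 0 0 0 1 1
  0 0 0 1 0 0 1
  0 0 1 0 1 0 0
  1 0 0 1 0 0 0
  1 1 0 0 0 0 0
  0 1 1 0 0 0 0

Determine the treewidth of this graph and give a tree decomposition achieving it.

Treewidth 2.
One optimal decomposition is:
Bags: B1 = {0, 4, 5}  B2 = {3, 4, 5}  B3 = {2, 3, 5}  B4 = {2, 5, 6}  B5 = {1, 5, 6}
Tree: B1–B2, B2–B3, B3–B4, B4–B5

The largest bag has 3 vertices, giving width 2; this decomposition certifies tw(G) ≤ 2. Since 5–0–4–3–2–6–1–5 is a cycle in G, G is not acyclic. Forests are exactly the graphs of treewidth ≤ 1, so tw(G) ≥ 2. Combining the bounds, tw(G) = 2.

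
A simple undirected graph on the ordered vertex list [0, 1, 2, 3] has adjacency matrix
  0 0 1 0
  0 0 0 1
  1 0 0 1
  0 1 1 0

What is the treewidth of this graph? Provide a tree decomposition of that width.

Each bag holds 2 vertices, so the decomposition has width 1, which upper-bounds the treewidth. Any graph with an edge has treewidth ≥ 1, and G has the edge 2–3. The upper and lower bounds meet at 1, so that is the treewidth.

Treewidth 1.
One optimal decomposition is:
Bags: B1 = {2, 3}  B2 = {1, 3}  B3 = {0, 2}
Tree: B1–B2, B1–B3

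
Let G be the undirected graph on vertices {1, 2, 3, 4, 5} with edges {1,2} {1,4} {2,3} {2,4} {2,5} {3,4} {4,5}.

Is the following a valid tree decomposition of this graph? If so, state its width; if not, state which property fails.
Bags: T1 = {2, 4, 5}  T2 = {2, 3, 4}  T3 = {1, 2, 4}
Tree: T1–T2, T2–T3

Yes; width 2.

Vertex coverage: the bags together contain {1, 2, 3, 4, 5}, the full vertex set. Edge coverage: each edge of G has both endpoints in at least one bag. Running intersection: for every vertex, the bags containing it form a connected subtree. All three properties hold, so this is a valid tree decomposition of width max|bag| − 1 = 2, and hence tw(G) ≤ 2.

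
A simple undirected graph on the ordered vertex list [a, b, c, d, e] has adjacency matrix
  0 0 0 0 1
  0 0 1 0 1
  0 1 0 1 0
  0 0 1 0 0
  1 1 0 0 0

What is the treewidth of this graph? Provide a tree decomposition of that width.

Treewidth 1.
Bags: B1 = {c, d}  B2 = {b, c}  B3 = {b, e}  B4 = {a, e}
Tree: B1–B2, B2–B3, B3–B4

Each bag holds 2 vertices, so the decomposition has width 1, which upper-bounds the treewidth. G has an edge, so its treewidth is at least 1. Combining the bounds, tw(G) = 1.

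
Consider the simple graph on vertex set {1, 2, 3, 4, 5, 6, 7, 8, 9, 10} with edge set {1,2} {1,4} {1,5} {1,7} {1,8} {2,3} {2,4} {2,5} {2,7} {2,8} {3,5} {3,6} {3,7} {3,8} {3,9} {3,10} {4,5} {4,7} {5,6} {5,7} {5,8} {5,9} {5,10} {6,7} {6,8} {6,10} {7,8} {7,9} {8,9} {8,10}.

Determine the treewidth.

4

A width-4 tree decomposition is:
Bags: B1 = {1, 2, 5, 7, 8}  B2 = {2, 3, 5, 7, 8}  B3 = {3, 5, 7, 8, 9}  B4 = {3, 5, 6, 7, 8}  B5 = {3, 5, 6, 8, 10}  B6 = {1, 2, 4, 5, 7}
Tree: B1–B2, B2–B3, B3–B4, B4–B5, B1–B6
The largest bag has 5 vertices, giving width 4; this decomposition certifies tw(G) ≤ 4. For the lower bound, the 5 vertices {3, 5, 6, 8, 10} are pairwise adjacent, and any tree decomposition puts a clique entirely inside one bag — forcing width ≥ 4. Hence tw(G) = 4 exactly.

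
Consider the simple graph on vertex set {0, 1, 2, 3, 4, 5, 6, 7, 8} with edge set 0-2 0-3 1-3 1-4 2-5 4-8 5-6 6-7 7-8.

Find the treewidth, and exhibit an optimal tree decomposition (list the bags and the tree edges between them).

Treewidth 2.
One such decomposition:
Bags: B1 = {0, 1, 3}  B2 = {0, 1, 2}  B3 = {1, 2, 5}  B4 = {1, 5, 6}  B5 = {1, 6, 7}  B6 = {1, 7, 8}  B7 = {1, 4, 8}
Tree: B1–B2, B2–B3, B3–B4, B4–B5, B5–B6, B6–B7

Each bag holds 3 vertices, so the decomposition has width 2, which upper-bounds the treewidth. For the lower bound, G contains the cycle 1–3–0–2–5–6–7–8–4–1, so G is not a forest; only forests have treewidth ≤ 1, hence tw(G) ≥ 2. Hence tw(G) = 2 exactly.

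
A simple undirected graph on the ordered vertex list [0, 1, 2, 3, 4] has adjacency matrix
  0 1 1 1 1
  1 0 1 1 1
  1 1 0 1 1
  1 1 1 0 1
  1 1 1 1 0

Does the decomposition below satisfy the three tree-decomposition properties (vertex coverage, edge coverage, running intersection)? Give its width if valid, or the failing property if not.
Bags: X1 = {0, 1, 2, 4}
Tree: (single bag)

No — vertex 3 appears in no bag.

A tree decomposition must satisfy three properties: every vertex lies in some bag; for every edge, both endpoints lie together in some bag; and for every vertex, the bags containing it form a connected subtree. Here vertex 3 appears in no bag, so the decomposition is invalid.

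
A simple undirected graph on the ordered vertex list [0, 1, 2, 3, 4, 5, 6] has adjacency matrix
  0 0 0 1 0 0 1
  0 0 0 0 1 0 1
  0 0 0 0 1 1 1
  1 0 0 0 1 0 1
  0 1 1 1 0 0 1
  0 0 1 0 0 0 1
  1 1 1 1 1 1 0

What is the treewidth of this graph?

2

A width-2 tree decomposition is:
Bags: B1 = {1, 4, 6}  B2 = {2, 4, 6}  B3 = {3, 4, 6}  B4 = {2, 5, 6}  B5 = {0, 3, 6}
Tree: B1–B2, B1–B3, B2–B4, B3–B5
Each bag holds 3 vertices, so the decomposition has width 2, which upper-bounds the treewidth. For the lower bound, the 3 vertices {0, 3, 6} are pairwise adjacent, and any tree decomposition puts a clique entirely inside one bag — forcing width ≥ 2. Therefore the treewidth is 2.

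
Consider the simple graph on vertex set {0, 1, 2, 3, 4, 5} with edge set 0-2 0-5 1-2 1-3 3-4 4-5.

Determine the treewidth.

2

A width-2 tree decomposition is:
Bags: B1 = {1, 3, 4}  B2 = {1, 2, 4}  B3 = {0, 2, 4}  B4 = {0, 4, 5}
Tree: B1–B2, B2–B3, B3–B4
Each bag holds 3 vertices, so the decomposition has width 2, which upper-bounds the treewidth. The edges 4–3–1–2–0–5–4 form a cycle, so G is not a tree and its treewidth is at least 2. Combining the bounds, tw(G) = 2.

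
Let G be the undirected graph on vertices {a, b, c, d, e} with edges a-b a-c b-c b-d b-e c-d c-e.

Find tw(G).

2

A width-2 tree decomposition is:
Bags: B1 = {b, c, d}  B2 = {b, c, e}  B3 = {a, b, c}
Tree: B1–B2, B1–B3
The largest bag has 3 vertices, giving width 2; this decomposition certifies tw(G) ≤ 2. For the lower bound, the 3 vertices {b, c, d} are pairwise adjacent, and any tree decomposition puts a clique entirely inside one bag — forcing width ≥ 2. The upper and lower bounds meet at 2, so that is the treewidth.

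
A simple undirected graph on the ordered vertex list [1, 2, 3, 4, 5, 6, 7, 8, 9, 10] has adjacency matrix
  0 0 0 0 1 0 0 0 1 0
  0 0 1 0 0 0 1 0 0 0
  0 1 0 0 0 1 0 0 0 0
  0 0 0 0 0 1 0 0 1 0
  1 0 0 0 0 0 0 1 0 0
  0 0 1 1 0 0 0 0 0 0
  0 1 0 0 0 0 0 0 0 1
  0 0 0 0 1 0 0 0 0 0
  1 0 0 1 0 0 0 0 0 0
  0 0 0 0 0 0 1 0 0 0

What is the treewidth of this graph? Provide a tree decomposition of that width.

Treewidth 1.
One optimal decomposition is:
Bags: B1 = {7, 10}  B2 = {2, 7}  B3 = {2, 3}  B4 = {3, 6}  B5 = {4, 6}  B6 = {4, 9}  B7 = {1, 9}  B8 = {1, 5}  B9 = {5, 8}
Tree: B1–B2, B2–B3, B3–B4, B4–B5, B5–B6, B6–B7, B7–B8, B8–B9

Every bag has size at most 2, so the width is 2 − 1 = 1 and tw(G) ≤ 1. G has an edge, so its treewidth is at least 1. Therefore the treewidth is 1.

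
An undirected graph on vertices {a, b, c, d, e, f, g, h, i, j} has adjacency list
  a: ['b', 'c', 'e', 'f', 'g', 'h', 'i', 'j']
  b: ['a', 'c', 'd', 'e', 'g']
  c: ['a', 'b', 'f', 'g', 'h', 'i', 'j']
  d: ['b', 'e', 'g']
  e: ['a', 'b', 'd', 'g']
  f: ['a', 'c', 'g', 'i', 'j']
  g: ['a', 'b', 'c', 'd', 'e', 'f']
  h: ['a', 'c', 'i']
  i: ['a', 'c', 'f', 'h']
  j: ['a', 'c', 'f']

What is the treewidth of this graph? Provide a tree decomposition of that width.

Treewidth 3.
Bags: B1 = {a, b, e, g}  B2 = {a, b, c, g}  B3 = {a, c, f, g}  B4 = {b, d, e, g}  B5 = {a, c, f, j}  B6 = {a, c, f, i}  B7 = {a, c, h, i}
Tree: B1–B2, B2–B3, B1–B4, B3–B5, B3–B6, B6–B7

Every bag has size at most 4, so the width is 4 − 1 = 3 and tw(G) ≤ 3. On the other hand G contains the 4-clique {b, d, e, g}. A clique must lie in a single bag of any decomposition, so no decomposition can have width below 3. Hence tw(G) = 3 exactly.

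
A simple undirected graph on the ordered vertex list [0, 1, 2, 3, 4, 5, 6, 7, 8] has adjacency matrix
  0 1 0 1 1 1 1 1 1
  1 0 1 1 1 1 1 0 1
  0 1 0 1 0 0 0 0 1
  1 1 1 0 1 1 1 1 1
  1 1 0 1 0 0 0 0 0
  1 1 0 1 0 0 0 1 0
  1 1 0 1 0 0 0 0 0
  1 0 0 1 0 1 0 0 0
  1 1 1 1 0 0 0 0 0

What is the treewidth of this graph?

A width-3 tree decomposition is:
Bags: B1 = {0, 1, 3, 5}  B2 = {0, 1, 3, 8}  B3 = {1, 2, 3, 8}  B4 = {0, 1, 3, 4}  B5 = {0, 1, 3, 6}  B6 = {0, 3, 5, 7}
Tree: B1–B2, B2–B3, B1–B4, B4–B5, B1–B6
Each bag holds 4 vertices, so the decomposition has width 3, which upper-bounds the treewidth. On the other hand G contains the 4-clique {0, 1, 3, 8}. A clique must lie in a single bag of any decomposition, so no decomposition can have width below 3. The upper and lower bounds meet at 3, so that is the treewidth.

3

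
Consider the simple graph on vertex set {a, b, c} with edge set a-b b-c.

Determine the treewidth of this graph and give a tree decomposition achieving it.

The largest bag has 2 vertices, giving width 1; this decomposition certifies tw(G) ≤ 1. Any graph with an edge has treewidth ≥ 1, and G has the edge b–c. Hence tw(G) = 1 exactly.

Treewidth 1.
One optimal decomposition is:
Bags: B1 = {b, c}  B2 = {a, b}
Tree: B1–B2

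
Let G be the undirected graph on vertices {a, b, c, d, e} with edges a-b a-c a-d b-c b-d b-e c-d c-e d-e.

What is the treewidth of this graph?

3

A width-3 tree decomposition is:
Bags: B1 = {a, b, c, d}  B2 = {b, c, d, e}
Tree: B1–B2
The largest bag has 4 vertices, giving width 3; this decomposition certifies tw(G) ≤ 3. Conversely, {b, c, d, e} is a clique of size 4, and the vertices of any clique must share a bag in every tree decomposition; so some bag has ≥ 4 vertices and tw(G) ≥ 3. The upper and lower bounds meet at 3, so that is the treewidth.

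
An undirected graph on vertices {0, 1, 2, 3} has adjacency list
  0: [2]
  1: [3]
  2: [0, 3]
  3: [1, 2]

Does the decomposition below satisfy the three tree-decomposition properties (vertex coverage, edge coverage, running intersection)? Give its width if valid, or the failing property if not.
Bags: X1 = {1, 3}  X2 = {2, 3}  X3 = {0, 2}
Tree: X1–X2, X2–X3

Every vertex of G appears in some bag (union = {0, 1, 2, 3}); every edge is covered by a bag; and for each vertex v the set of bags containing v is connected in the bag tree. The decomposition is therefore valid. The largest bag has 2 vertices, so the width is 1.

Yes; width 1.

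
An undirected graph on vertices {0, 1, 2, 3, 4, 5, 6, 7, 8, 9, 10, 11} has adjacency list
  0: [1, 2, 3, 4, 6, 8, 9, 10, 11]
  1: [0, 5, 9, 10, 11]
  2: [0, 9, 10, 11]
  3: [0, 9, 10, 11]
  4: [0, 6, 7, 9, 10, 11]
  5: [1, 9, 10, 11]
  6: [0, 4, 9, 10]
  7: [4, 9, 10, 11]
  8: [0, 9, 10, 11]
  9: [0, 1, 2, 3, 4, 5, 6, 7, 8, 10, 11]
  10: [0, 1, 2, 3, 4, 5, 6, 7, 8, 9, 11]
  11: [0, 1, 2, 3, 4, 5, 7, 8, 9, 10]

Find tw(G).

A width-4 tree decomposition is:
Bags: B1 = {0, 1, 9, 10, 11}  B2 = {1, 5, 9, 10, 11}  B3 = {0, 4, 9, 10, 11}  B4 = {0, 2, 9, 10, 11}  B5 = {0, 3, 9, 10, 11}  B6 = {0, 8, 9, 10, 11}  B7 = {0, 4, 6, 9, 10}  B8 = {4, 7, 9, 10, 11}
Tree: B1–B2, B1–B3, B3–B4, B1–B5, B1–B6, B3–B7, B3–B8
The largest bag has 5 vertices, giving width 4; this decomposition certifies tw(G) ≤ 4. Conversely, {0, 1, 9, 10, 11} is a clique of size 5, and the vertices of any clique must share a bag in every tree decomposition; so some bag has ≥ 5 vertices and tw(G) ≥ 4. Combining the bounds, tw(G) = 4.

4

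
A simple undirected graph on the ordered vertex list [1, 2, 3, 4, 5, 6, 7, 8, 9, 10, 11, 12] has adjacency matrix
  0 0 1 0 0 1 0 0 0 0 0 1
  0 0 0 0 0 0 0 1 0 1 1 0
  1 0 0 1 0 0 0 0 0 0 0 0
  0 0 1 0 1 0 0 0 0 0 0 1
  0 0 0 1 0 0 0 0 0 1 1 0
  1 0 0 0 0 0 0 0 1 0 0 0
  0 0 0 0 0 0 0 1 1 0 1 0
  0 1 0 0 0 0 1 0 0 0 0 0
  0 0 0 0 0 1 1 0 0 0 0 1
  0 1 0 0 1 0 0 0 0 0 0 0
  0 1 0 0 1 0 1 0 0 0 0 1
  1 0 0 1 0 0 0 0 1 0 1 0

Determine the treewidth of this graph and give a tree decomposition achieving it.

Each bag holds 4 vertices, so the decomposition has width 3, which upper-bounds the treewidth. For the lower bound: the 4 vertex sets {1,3,6}, {4}, {12}, {5,7,9,11} are disjoint, each induces a connected subgraph, and every pair is joined by at least one edge of G. Contracting each set to a single vertex therefore yields K_{4} as a minor, and since treewidth is minor-monotone, tw(G) ≥ tw(K_{4}) = 3. Combining the bounds, tw(G) = 3.

Treewidth 3.
One optimal decomposition is:
Bags: B1 = {1, 3, 4, 6}  B2 = {1, 4, 6, 12}  B3 = {4, 6, 9, 12}  B4 = {4, 5, 9, 12}  B5 = {5, 9, 11, 12}  B6 = {5, 7, 9, 11}  B7 = {5, 7, 10, 11}  B8 = {2, 7, 10, 11}  B9 = {2, 7, 8, 10}
Tree: B1–B2, B2–B3, B3–B4, B4–B5, B5–B6, B6–B7, B7–B8, B8–B9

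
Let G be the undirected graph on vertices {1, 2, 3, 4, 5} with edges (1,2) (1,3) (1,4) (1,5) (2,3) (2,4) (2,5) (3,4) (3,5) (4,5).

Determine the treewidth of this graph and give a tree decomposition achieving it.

Treewidth 4.
One optimal decomposition is:
Bags: B1 = {1, 2, 3, 4, 5}
Tree: (single bag)

With just one bag of size 5, the width is 5 − 1 = 4, so tw(G) ≤ 4. Conversely, {1, 2, 3, 4, 5} is a clique of size 5, and the vertices of any clique must share a bag in every tree decomposition; so some bag has ≥ 5 vertices and tw(G) ≥ 4. The upper and lower bounds meet at 4, so that is the treewidth.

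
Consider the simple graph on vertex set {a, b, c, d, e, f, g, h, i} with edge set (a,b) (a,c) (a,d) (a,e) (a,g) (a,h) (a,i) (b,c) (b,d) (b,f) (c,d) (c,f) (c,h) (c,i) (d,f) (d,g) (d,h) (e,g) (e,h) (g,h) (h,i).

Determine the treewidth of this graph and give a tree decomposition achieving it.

Treewidth 3.
Bags: B1 = {a, e, g, h}  B2 = {a, d, g, h}  B3 = {a, c, d, h}  B4 = {a, b, c, d}  B5 = {b, c, d, f}  B6 = {a, c, h, i}
Tree: B1–B2, B2–B3, B3–B4, B4–B5, B3–B6

Every bag has size at most 4, so the width is 4 − 1 = 3 and tw(G) ≤ 3. Conversely, {a, d, g, h} is a clique of size 4, and the vertices of any clique must share a bag in every tree decomposition; so some bag has ≥ 4 vertices and tw(G) ≥ 3. Therefore the treewidth is 3.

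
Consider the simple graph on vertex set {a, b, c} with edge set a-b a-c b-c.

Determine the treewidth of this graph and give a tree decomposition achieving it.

A single bag containing all 3 vertices is trivially a valid decomposition of width 2. For the lower bound, the 3 vertices {a, b, c} are pairwise adjacent, and any tree decomposition puts a clique entirely inside one bag — forcing width ≥ 2. Combining the bounds, tw(G) = 2.

Treewidth 2.
One such decomposition:
Bags: B1 = {a, b, c}
Tree: (single bag)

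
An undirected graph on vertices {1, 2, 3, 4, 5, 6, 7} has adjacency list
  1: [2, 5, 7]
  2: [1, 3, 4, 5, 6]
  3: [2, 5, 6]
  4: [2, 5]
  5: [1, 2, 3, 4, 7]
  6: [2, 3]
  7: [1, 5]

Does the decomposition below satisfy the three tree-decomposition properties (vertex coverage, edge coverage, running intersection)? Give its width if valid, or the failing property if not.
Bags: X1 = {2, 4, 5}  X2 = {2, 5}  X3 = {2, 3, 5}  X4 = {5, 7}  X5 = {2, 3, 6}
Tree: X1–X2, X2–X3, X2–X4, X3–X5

A tree decomposition must satisfy three properties: every vertex lies in some bag; for every edge, both endpoints lie together in some bag; and for every vertex, the bags containing it form a connected subtree. Here vertex 1 appears in no bag, so the decomposition is invalid.

No — vertex 1 appears in no bag.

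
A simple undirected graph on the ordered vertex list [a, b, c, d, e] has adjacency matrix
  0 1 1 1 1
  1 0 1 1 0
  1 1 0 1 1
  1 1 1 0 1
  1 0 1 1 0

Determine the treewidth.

3

A width-3 tree decomposition is:
Bags: B1 = {a, c, d, e}  B2 = {a, b, c, d}
Tree: B1–B2
Each bag holds 4 vertices, so the decomposition has width 3, which upper-bounds the treewidth. On the other hand G contains the 4-clique {a, c, d, e}. A clique must lie in a single bag of any decomposition, so no decomposition can have width below 3. Hence tw(G) = 3 exactly.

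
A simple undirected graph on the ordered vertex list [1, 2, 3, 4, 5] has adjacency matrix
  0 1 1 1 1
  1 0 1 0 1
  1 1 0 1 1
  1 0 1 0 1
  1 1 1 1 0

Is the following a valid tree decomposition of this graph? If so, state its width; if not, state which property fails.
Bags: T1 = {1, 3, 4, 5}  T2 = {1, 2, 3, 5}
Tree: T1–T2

Yes; width 3.

Checking the three conditions: (i) the bags cover all of {1, 2, 3, 4, 5}; (ii) for each edge, some bag contains both endpoints; (iii) the bags containing any fixed vertex form a subtree. All hold, so the decomposition is valid with width 4 − 1 = 3.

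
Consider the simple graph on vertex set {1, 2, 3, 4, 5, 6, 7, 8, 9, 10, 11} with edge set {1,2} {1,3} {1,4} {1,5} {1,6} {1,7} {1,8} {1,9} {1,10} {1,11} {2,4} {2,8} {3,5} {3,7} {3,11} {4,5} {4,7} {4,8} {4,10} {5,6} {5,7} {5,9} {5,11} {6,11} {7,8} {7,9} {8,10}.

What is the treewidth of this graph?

3

A width-3 tree decomposition is:
Bags: B1 = {1, 4, 7, 8}  B2 = {1, 2, 4, 8}  B3 = {1, 4, 5, 7}  B4 = {1, 3, 5, 7}  B5 = {1, 4, 8, 10}  B6 = {1, 3, 5, 11}  B7 = {1, 5, 7, 9}  B8 = {1, 5, 6, 11}
Tree: B1–B2, B1–B3, B3–B4, B2–B5, B4–B6, B4–B7, B6–B8
Every bag has size at most 4, so the width is 4 − 1 = 3 and tw(G) ≤ 3. On the other hand G contains the 4-clique {1, 2, 4, 8}. A clique must lie in a single bag of any decomposition, so no decomposition can have width below 3. The upper and lower bounds meet at 3, so that is the treewidth.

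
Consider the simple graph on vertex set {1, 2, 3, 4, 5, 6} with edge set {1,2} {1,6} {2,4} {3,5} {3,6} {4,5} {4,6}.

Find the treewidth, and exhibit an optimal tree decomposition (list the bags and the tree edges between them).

Each bag holds 3 vertices, so the decomposition has width 2, which upper-bounds the treewidth. Since 5–3–6–4–5 is a cycle in G, G is not acyclic. Forests are exactly the graphs of treewidth ≤ 1, so tw(G) ≥ 2. Hence tw(G) = 2 exactly.

Treewidth 2.
One optimal decomposition is:
Bags: B1 = {3, 4, 5}  B2 = {3, 4, 6}  B3 = {2, 4, 6}  B4 = {1, 2, 6}
Tree: B1–B2, B2–B3, B3–B4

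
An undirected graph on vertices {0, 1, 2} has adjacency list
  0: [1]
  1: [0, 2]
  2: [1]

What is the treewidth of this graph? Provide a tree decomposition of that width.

The largest bag has 2 vertices, giving width 1; this decomposition certifies tw(G) ≤ 1. Any graph with an edge has treewidth ≥ 1, and G has the edge 1–2. Combining the bounds, tw(G) = 1.

Treewidth 1.
Bags: B1 = {1, 2}  B2 = {0, 1}
Tree: B1–B2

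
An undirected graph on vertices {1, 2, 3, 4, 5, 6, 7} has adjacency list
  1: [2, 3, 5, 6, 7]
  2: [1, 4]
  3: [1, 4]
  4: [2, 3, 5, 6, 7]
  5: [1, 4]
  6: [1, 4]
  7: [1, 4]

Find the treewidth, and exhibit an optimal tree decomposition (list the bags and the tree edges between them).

Treewidth 2.
One optimal decomposition is:
Bags: B1 = {1, 2, 4}  B2 = {1, 4, 6}  B3 = {1, 4, 5}  B4 = {1, 3, 4}  B5 = {1, 4, 7}
Tree: B1–B2, B2–B3, B3–B4, B4–B5

The largest bag has 3 vertices, giving width 2; this decomposition certifies tw(G) ≤ 2. For the lower bound, G contains the cycle 1–2–4–6–1, so G is not a forest; only forests have treewidth ≤ 1, hence tw(G) ≥ 2. Combining the bounds, tw(G) = 2.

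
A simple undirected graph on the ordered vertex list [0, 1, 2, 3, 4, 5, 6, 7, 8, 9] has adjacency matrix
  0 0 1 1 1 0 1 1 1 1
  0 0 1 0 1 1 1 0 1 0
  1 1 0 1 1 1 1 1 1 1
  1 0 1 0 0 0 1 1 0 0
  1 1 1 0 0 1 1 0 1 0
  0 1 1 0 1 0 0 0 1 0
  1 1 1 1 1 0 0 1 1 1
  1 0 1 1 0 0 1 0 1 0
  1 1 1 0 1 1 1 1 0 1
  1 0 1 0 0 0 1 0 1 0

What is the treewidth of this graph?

4

A width-4 tree decomposition is:
Bags: B1 = {0, 2, 6, 7, 8}  B2 = {0, 2, 4, 6, 8}  B3 = {0, 2, 3, 6, 7}  B4 = {0, 2, 6, 8, 9}  B5 = {1, 2, 4, 6, 8}  B6 = {1, 2, 4, 5, 8}
Tree: B1–B2, B1–B3, B2–B4, B2–B5, B5–B6
Every bag has size at most 5, so the width is 5 − 1 = 4 and tw(G) ≤ 4. For the lower bound, the 5 vertices {1, 2, 4, 5, 8} are pairwise adjacent, and any tree decomposition puts a clique entirely inside one bag — forcing width ≥ 4. Therefore the treewidth is 4.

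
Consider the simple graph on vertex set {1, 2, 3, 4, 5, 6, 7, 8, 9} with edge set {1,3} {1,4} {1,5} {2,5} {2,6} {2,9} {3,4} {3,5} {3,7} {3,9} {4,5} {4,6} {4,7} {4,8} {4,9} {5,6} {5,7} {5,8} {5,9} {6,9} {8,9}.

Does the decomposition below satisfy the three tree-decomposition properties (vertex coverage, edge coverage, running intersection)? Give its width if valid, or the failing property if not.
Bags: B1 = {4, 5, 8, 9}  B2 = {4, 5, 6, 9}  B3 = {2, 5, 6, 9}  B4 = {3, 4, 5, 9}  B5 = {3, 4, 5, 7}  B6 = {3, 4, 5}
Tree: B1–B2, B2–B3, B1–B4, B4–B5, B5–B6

A tree decomposition must satisfy three properties: every vertex lies in some bag; for every edge, both endpoints lie together in some bag; and for every vertex, the bags containing it form a connected subtree. Here vertex 1 appears in no bag, so the decomposition is invalid.

No — vertex 1 appears in no bag.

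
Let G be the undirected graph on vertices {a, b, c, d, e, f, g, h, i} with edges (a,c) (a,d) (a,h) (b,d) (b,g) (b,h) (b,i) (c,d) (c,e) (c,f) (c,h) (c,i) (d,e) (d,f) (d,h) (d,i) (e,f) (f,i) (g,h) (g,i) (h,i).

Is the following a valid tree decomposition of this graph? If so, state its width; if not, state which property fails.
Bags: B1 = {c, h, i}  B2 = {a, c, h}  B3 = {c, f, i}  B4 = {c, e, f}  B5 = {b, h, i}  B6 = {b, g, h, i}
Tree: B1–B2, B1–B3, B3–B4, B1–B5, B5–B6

No — vertex d appears in no bag.

A tree decomposition must satisfy three properties: every vertex lies in some bag; for every edge, both endpoints lie together in some bag; and for every vertex, the bags containing it form a connected subtree. Here vertex d appears in no bag, so the decomposition is invalid.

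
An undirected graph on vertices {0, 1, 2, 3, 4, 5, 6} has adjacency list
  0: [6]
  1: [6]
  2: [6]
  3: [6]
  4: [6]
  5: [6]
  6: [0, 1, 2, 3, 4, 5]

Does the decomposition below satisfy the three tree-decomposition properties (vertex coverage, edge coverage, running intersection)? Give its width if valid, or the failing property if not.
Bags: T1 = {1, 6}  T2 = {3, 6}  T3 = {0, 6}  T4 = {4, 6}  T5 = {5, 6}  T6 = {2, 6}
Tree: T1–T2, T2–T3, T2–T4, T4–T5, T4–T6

Yes; width 1.

Checking the three conditions: (i) the bags cover all of {0, 1, 2, 3, 4, 5, 6}; (ii) for each edge, some bag contains both endpoints; (iii) the bags containing any fixed vertex form a subtree. All hold, so the decomposition is valid with width 2 − 1 = 1.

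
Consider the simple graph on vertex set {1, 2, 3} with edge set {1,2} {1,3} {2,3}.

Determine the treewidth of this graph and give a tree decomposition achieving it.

A single bag containing all 3 vertices is trivially a valid decomposition of width 2. For the lower bound, the 3 vertices {1, 2, 3} are pairwise adjacent, and any tree decomposition puts a clique entirely inside one bag — forcing width ≥ 2. Hence tw(G) = 2 exactly.

Treewidth 2.
Bags: B1 = {1, 2, 3}
Tree: (single bag)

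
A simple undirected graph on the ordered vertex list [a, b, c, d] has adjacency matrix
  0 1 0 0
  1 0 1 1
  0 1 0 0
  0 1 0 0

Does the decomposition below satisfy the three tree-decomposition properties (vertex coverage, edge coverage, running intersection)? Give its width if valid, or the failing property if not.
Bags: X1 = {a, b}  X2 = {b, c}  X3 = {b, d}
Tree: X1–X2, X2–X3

Vertex coverage: the bags together contain {a, b, c, d}, the full vertex set. Edge coverage: each edge of G has both endpoints in at least one bag. Running intersection: for every vertex, the bags containing it form a connected subtree. All three properties hold, so this is a valid tree decomposition of width max|bag| − 1 = 1, and hence tw(G) ≤ 1.

Yes; width 1.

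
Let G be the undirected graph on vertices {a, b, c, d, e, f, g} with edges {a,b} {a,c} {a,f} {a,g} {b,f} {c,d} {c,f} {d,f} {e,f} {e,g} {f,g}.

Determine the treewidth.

2

A width-2 tree decomposition is:
Bags: B1 = {a, c, f}  B2 = {a, f, g}  B3 = {a, b, f}  B4 = {e, f, g}  B5 = {c, d, f}
Tree: B1–B2, B2–B3, B2–B4, B1–B5
Each bag holds 3 vertices, so the decomposition has width 2, which upper-bounds the treewidth. On the other hand G contains the 3-clique {c, d, f}. A clique must lie in a single bag of any decomposition, so no decomposition can have width below 2. Combining the bounds, tw(G) = 2.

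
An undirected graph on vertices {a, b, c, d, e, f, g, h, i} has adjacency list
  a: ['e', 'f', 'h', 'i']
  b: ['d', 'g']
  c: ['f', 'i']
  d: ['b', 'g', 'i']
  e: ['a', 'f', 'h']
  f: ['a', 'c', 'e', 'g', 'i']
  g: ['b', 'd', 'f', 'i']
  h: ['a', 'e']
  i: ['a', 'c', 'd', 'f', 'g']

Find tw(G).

A width-2 tree decomposition is:
Bags: B1 = {a, f, i}  B2 = {f, g, i}  B3 = {a, e, f}  B4 = {c, f, i}  B5 = {a, e, h}  B6 = {d, g, i}  B7 = {b, d, g}
Tree: B1–B2, B1–B3, B2–B4, B3–B5, B2–B6, B6–B7
Every bag has size at most 3, so the width is 3 − 1 = 2 and tw(G) ≤ 2. Conversely, {b, d, g} is a clique of size 3, and the vertices of any clique must share a bag in every tree decomposition; so some bag has ≥ 3 vertices and tw(G) ≥ 2. The upper and lower bounds meet at 2, so that is the treewidth.

2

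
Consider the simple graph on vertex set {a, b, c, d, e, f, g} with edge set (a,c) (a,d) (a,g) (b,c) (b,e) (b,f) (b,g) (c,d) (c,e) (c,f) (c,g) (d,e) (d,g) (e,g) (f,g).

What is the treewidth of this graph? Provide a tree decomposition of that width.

Treewidth 3.
One such decomposition:
Bags: B1 = {b, c, e, g}  B2 = {c, d, e, g}  B3 = {b, c, f, g}  B4 = {a, c, d, g}
Tree: B1–B2, B1–B3, B2–B4

The largest bag has 4 vertices, giving width 3; this decomposition certifies tw(G) ≤ 3. For the lower bound, the 4 vertices {c, d, e, g} are pairwise adjacent, and any tree decomposition puts a clique entirely inside one bag — forcing width ≥ 3. Hence tw(G) = 3 exactly.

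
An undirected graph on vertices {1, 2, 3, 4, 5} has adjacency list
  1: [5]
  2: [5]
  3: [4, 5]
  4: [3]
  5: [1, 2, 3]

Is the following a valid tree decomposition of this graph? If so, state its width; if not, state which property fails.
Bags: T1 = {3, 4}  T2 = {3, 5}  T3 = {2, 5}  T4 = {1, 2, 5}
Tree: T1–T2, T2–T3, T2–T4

A tree decomposition must satisfy three properties: every vertex lies in some bag; for every edge, both endpoints lie together in some bag; and for every vertex, the bags containing it form a connected subtree. Here bags containing vertex 2 are not connected in the tree, so the decomposition is invalid.

No — bags containing vertex 2 are not connected in the tree.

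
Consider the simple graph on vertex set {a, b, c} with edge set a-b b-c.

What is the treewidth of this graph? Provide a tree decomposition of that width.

The largest bag has 2 vertices, giving width 1; this decomposition certifies tw(G) ≤ 1. Since G has at least one edge (e.g. b–c), it is not an edgeless graph, so tw(G) ≥ 1. Hence tw(G) = 1 exactly.

Treewidth 1.
One such decomposition:
Bags: B1 = {b, c}  B2 = {a, b}
Tree: B1–B2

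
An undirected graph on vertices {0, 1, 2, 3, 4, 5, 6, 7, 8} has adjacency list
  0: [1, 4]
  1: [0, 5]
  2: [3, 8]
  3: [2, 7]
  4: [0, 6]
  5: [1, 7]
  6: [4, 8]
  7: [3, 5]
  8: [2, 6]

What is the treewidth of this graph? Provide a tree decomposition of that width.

Treewidth 2.
One such decomposition:
Bags: B1 = {0, 1, 4}  B2 = {1, 4, 5}  B3 = {4, 5, 7}  B4 = {3, 4, 7}  B5 = {2, 3, 4}  B6 = {2, 4, 8}  B7 = {4, 6, 8}
Tree: B1–B2, B2–B3, B3–B4, B4–B5, B5–B6, B6–B7

Every bag has size at most 3, so the width is 3 − 1 = 2 and tw(G) ≤ 2. Since 4–0–1–5–7–3–2–8–6–4 is a cycle in G, G is not acyclic. Forests are exactly the graphs of treewidth ≤ 1, so tw(G) ≥ 2. The upper and lower bounds meet at 2, so that is the treewidth.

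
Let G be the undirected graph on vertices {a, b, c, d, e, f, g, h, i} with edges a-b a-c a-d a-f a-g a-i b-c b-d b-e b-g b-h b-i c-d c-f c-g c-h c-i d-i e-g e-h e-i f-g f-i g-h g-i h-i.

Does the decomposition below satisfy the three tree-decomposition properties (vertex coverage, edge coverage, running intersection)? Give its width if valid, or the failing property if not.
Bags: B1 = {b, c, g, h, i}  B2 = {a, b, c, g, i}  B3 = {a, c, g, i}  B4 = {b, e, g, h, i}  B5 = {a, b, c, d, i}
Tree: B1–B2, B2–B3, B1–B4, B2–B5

A tree decomposition must satisfy three properties: every vertex lies in some bag; for every edge, both endpoints lie together in some bag; and for every vertex, the bags containing it form a connected subtree. Here vertex f appears in no bag, so the decomposition is invalid.

No — vertex f appears in no bag.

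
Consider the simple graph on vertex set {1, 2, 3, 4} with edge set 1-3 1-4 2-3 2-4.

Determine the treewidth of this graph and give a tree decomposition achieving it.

The largest bag has 3 vertices, giving width 2; this decomposition certifies tw(G) ≤ 2. The edges 2–3–1–4–2 form a cycle, so G is not a tree and its treewidth is at least 2. Hence tw(G) = 2 exactly.

Treewidth 2.
One such decomposition:
Bags: B1 = {1, 2, 3}  B2 = {1, 2, 4}
Tree: B1–B2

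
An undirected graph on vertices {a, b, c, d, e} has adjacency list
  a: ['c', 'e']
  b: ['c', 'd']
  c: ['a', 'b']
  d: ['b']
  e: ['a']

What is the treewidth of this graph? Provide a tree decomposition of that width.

Every bag has size at most 2, so the width is 2 − 1 = 1 and tw(G) ≤ 1. G has an edge, so its treewidth is at least 1. Combining the bounds, tw(G) = 1.

Treewidth 1.
One such decomposition:
Bags: B1 = {b, d}  B2 = {b, c}  B3 = {a, c}  B4 = {a, e}
Tree: B1–B2, B2–B3, B3–B4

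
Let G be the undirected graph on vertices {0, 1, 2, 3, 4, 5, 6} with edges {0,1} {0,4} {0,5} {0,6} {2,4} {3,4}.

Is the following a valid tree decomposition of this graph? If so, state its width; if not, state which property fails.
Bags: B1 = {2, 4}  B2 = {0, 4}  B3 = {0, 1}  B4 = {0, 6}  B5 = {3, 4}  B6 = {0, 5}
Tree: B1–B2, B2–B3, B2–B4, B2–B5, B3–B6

Yes; width 1.

Vertex coverage: the bags together contain {0, 1, 2, 3, 4, 5, 6}, the full vertex set. Edge coverage: each edge of G has both endpoints in at least one bag. Running intersection: for every vertex, the bags containing it form a connected subtree. All three properties hold, so this is a valid tree decomposition of width max|bag| − 1 = 1, and hence tw(G) ≤ 1.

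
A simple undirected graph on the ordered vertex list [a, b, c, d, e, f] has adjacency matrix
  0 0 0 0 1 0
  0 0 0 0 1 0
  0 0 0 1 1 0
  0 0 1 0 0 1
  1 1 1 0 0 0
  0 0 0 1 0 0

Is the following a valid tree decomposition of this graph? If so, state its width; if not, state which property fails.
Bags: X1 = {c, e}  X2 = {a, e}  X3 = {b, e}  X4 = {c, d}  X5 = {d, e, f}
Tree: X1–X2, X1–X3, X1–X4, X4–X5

No — bags containing vertex e are not connected in the tree.

A tree decomposition must satisfy three properties: every vertex lies in some bag; for every edge, both endpoints lie together in some bag; and for every vertex, the bags containing it form a connected subtree. Here bags containing vertex e are not connected in the tree, so the decomposition is invalid.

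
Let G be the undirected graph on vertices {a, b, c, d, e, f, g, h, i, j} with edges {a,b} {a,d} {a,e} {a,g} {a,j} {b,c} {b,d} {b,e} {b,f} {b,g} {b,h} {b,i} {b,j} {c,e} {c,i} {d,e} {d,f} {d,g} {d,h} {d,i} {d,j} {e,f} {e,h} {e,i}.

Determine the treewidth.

3

A width-3 tree decomposition is:
Bags: B1 = {b, d, e, i}  B2 = {b, d, e, f}  B3 = {b, c, e, i}  B4 = {a, b, d, e}  B5 = {b, d, e, h}  B6 = {a, b, d, j}  B7 = {a, b, d, g}
Tree: B1–B2, B1–B3, B2–B4, B4–B5, B4–B6, B6–B7
The largest bag has 4 vertices, giving width 3; this decomposition certifies tw(G) ≤ 3. For the lower bound, the 4 vertices {a, b, d, g} are pairwise adjacent, and any tree decomposition puts a clique entirely inside one bag — forcing width ≥ 3. Combining the bounds, tw(G) = 3.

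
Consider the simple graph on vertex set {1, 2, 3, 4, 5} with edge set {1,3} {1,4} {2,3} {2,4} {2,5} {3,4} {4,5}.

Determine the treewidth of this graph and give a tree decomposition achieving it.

Treewidth 2.
Bags: B1 = {2, 3, 4}  B2 = {2, 4, 5}  B3 = {1, 3, 4}
Tree: B1–B2, B1–B3

Each bag holds 3 vertices, so the decomposition has width 2, which upper-bounds the treewidth. Conversely, {1, 3, 4} is a clique of size 3, and the vertices of any clique must share a bag in every tree decomposition; so some bag has ≥ 3 vertices and tw(G) ≥ 2. The upper and lower bounds meet at 2, so that is the treewidth.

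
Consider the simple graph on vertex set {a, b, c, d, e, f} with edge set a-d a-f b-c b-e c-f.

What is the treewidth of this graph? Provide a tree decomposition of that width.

The largest bag has 2 vertices, giving width 1; this decomposition certifies tw(G) ≤ 1. G has an edge, so its treewidth is at least 1. The upper and lower bounds meet at 1, so that is the treewidth.

Treewidth 1.
Bags: B1 = {a, d}  B2 = {a, f}  B3 = {c, f}  B4 = {b, c}  B5 = {b, e}
Tree: B1–B2, B2–B3, B3–B4, B4–B5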